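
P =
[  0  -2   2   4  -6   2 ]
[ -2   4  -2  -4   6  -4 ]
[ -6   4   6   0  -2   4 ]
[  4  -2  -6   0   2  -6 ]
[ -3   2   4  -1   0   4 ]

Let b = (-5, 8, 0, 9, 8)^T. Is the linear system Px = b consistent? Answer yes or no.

no

Row reduce the augmented matrix [P | b].
Swap R1 ↔ R2
R3 ← R3 − (3)·R1: [0, -8, 12, 12, -20, 16, -24]
R4 ← R4 + (2)·R1: [0, 6, -10, -8, 14, -14, 25]
R5 ← R5 − (3/2)·R1: [0, -4, 7, 5, -9, 10, -4]
R3 ← R3 − (4)·R2: [0, 0, 4, -4, 4, 8, -4]
R4 ← R4 + (3)·R2: [0, 0, -4, 4, -4, -8, 10]
R5 ← R5 − (2)·R2: [0, 0, 3, -3, 3, 6, 6]
R4 ← R4 + R3: [0, 0, 0, 0, 0, 0, 6]
R5 ← R5 − (3/4)·R3: [0, 0, 0, 0, 0, 0, 9]
R5 ← R5 − (3/2)·R4: [0, 0, 0, 0, 0, 0, 0]
The echelon form has 4 nonzero rows; the last pivot sits in the augmented column, so rank(P) = 3 but rank([P|b]) = 4.
Since the ranks differ, the system is inconsistent.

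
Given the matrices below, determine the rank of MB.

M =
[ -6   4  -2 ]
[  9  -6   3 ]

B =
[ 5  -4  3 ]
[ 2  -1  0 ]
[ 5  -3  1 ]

1

First compute MB:
[[-32,  26, -20],
 [ 48, -39,  30]]
Now row reduce the product.
R2 ← R2 + (3/2)·R1: [0, 0, 0]
1 nonzero row, so rank(MB) = 1.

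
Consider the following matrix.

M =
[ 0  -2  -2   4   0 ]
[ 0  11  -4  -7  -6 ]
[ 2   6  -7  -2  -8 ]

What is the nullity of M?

Row reduce to echelon form.
Swap R1 ↔ R3
R3 ← R3 + (2/11)·R2: [0, 0, -30/11, 30/11, -12/11]
3 nonzero rows, so rank(M) = 3.
M has 5 columns; by rank–nullity, nullity = 5 − 3 = 2.

2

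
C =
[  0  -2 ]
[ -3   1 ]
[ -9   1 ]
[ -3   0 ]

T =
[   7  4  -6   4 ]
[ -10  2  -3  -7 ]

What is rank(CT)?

First compute CT:
[[ 20,  -4,   6,  14],
 [-31, -10,  15, -19],
 [-73, -34,  51, -43],
 [-21, -12,  18, -12]]
Now row reduce the product.
R2 ← R2 + (31/20)·R1: [0, -81/5, 243/10, 27/10]
R3 ← R3 + (73/20)·R1: [0, -243/5, 729/10, 81/10]
R4 ← R4 + (21/20)·R1: [0, -81/5, 243/10, 27/10]
R3 ← R3 − (3)·R2: [0, 0, 0, 0]
R4 ← R4 − R2: [0, 0, 0, 0]
2 nonzero rows, so rank(CT) = 2.

2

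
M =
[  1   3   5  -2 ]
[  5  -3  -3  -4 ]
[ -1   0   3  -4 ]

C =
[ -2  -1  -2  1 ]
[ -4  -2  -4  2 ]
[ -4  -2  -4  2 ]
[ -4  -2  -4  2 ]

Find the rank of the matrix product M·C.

First compute MC:
[[-26, -13, -26,  13],
 [ 30,  15,  30, -15],
 [  6,   3,   6,  -3]]
Now row reduce the product.
R2 ← R2 + (15/13)·R1: [0, 0, 0, 0]
R3 ← R3 + (3/13)·R1: [0, 0, 0, 0]
1 nonzero row, so rank(MC) = 1.

1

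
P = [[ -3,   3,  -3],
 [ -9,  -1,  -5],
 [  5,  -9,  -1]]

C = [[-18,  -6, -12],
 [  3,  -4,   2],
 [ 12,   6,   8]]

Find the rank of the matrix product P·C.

First compute PC:
[[ 27, -12,  18],
 [ 99,  28,  66],
 [-129,   0, -86]]
Now row reduce the product.
R2 ← R2 − (11/3)·R1: [0, 72, 0]
R3 ← R3 + (43/9)·R1: [0, -172/3, 0]
R3 ← R3 + (43/54)·R2: [0, 0, 0]
2 nonzero rows, so rank(PC) = 2.

2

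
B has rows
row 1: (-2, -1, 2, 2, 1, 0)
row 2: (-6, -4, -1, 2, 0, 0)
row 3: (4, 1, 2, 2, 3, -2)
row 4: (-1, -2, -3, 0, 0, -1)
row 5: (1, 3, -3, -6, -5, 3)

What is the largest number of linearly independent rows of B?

3

Row reduce to echelon form.
R2 ← R2 − (3)·R1: [0, -1, -7, -4, -3, 0]
R3 ← R3 + (2)·R1: [0, -1, 6, 6, 5, -2]
R4 ← R4 − (1/2)·R1: [0, -3/2, -4, -1, -1/2, -1]
R5 ← R5 + (1/2)·R1: [0, 5/2, -2, -5, -9/2, 3]
R3 ← R3 − R2: [0, 0, 13, 10, 8, -2]
R4 ← R4 − (3/2)·R2: [0, 0, 13/2, 5, 4, -1]
R5 ← R5 + (5/2)·R2: [0, 0, -39/2, -15, -12, 3]
R4 ← R4 − (1/2)·R3: [0, 0, 0, 0, 0, 0]
R5 ← R5 + (3/2)·R3: [0, 0, 0, 0, 0, 0]
Echelon form has 3 nonzero rows, so rank(B) = 3.
The rank gives the maximum number of linearly independent rows: 3.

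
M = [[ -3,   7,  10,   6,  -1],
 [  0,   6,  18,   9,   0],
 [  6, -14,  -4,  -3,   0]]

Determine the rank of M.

Row reduce to echelon form.
R3 ← R3 + (2)·R1: [0, 0, 16, 9, -2]
Echelon form has 3 nonzero rows, so rank(M) = 3.

3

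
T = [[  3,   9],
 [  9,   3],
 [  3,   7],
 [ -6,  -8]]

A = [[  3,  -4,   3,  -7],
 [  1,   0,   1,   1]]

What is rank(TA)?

2

First compute TA:
[[ 18, -12,  18, -12],
 [ 30, -36,  30, -60],
 [ 16, -12,  16, -14],
 [-26,  24, -26,  34]]
Now row reduce the product.
R2 ← R2 − (5/3)·R1: [0, -16, 0, -40]
R3 ← R3 − (8/9)·R1: [0, -4/3, 0, -10/3]
R4 ← R4 + (13/9)·R1: [0, 20/3, 0, 50/3]
R3 ← R3 − (1/12)·R2: [0, 0, 0, 0]
R4 ← R4 + (5/12)·R2: [0, 0, 0, 0]
2 nonzero rows, so rank(TA) = 2.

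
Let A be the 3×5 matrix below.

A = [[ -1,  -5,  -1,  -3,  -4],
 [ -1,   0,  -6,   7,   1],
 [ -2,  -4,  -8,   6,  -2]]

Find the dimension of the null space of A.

3

Row reduce to echelon form.
R2 ← R2 − R1: [0, 5, -5, 10, 5]
R3 ← R3 − (2)·R1: [0, 6, -6, 12, 6]
R3 ← R3 − (6/5)·R2: [0, 0, 0, 0, 0]
2 nonzero rows, so rank(A) = 2.
A has 5 columns; by rank–nullity, nullity = 5 − 2 = 3.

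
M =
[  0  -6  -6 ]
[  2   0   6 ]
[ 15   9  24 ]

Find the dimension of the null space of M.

0

Row reduce to echelon form.
Swap R1 ↔ R2
R3 ← R3 − (15/2)·R1: [0, 9, -21]
R3 ← R3 + (3/2)·R2: [0, 0, -30]
3 nonzero rows, so rank(M) = 3.
M has 3 columns; by rank–nullity, nullity = 3 − 3 = 0.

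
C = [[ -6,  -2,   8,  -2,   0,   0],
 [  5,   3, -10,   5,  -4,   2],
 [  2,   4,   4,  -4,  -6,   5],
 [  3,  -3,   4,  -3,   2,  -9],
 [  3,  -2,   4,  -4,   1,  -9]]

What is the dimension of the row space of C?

5

Row reduce to echelon form.
R2 ← R2 + (5/6)·R1: [0, 4/3, -10/3, 10/3, -4, 2]
R3 ← R3 + (1/3)·R1: [0, 10/3, 20/3, -14/3, -6, 5]
R4 ← R4 + (1/2)·R1: [0, -4, 8, -4, 2, -9]
R5 ← R5 + (1/2)·R1: [0, -3, 8, -5, 1, -9]
R3 ← R3 − (5/2)·R2: [0, 0, 15, -13, 4, 0]
R4 ← R4 + (3)·R2: [0, 0, -2, 6, -10, -3]
R5 ← R5 + (9/4)·R2: [0, 0, 1/2, 5/2, -8, -9/2]
R4 ← R4 + (2/15)·R3: [0, 0, 0, 64/15, -142/15, -3]
R5 ← R5 − (1/30)·R3: [0, 0, 0, 44/15, -122/15, -9/2]
R5 ← R5 − (11/16)·R4: [0, 0, 0, 0, -13/8, -39/16]
Echelon form has 5 nonzero rows, so rank(C) = 5.
The row space has dimension equal to the rank: 5.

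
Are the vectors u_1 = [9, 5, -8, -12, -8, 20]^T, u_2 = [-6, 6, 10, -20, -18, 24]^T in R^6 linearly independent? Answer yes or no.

yes

Form the matrix with these vectors as rows and row reduce.
R2 ← R2 + (2/3)·R1: [0, 28/3, 14/3, -28, -70/3, 112/3]
2 nonzero rows, so the 2 vectors span a space of dimension 2.
Since 2 = 2, the vectors are linearly independent.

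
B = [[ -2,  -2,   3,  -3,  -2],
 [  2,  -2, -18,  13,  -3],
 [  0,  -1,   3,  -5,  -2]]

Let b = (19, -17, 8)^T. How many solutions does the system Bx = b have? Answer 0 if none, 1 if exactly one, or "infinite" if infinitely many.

infinite

Row reduce the augmented matrix [B | b].
R2 ← R2 + R1: [0, -4, -15, 10, -5, 2]
R3 ← R3 − (1/4)·R2: [0, 0, 27/4, -15/2, -3/4, 15/2]
The echelon form has 3 nonzero rows, and every pivot lies in the first 5 columns, so rank(B) = rank([B|b]) = 3.
The system is consistent.
rank = 3 < 5 unknowns, so there are infinitely many solutions.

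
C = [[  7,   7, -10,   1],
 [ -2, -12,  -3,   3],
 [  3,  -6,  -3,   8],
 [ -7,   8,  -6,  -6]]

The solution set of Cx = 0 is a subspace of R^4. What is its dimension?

Row reduce to echelon form.
R2 ← R2 + (2/7)·R1: [0, -10, -41/7, 23/7]
R3 ← R3 − (3/7)·R1: [0, -9, 9/7, 53/7]
R4 ← R4 + R1: [0, 15, -16, -5]
R3 ← R3 − (9/10)·R2: [0, 0, 459/70, 323/70]
R4 ← R4 + (3/2)·R2: [0, 0, -347/14, -1/14]
R4 ← R4 + (1735/459)·R3: [0, 0, 0, 469/27]
4 nonzero rows, so rank(C) = 4.
C has 4 columns; by rank–nullity, nullity = 4 − 4 = 0.

0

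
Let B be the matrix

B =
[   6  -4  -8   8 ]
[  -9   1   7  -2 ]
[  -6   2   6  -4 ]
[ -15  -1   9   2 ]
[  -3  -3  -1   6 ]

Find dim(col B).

2

Row reduce to echelon form.
R2 ← R2 + (3/2)·R1: [0, -5, -5, 10]
R3 ← R3 + R1: [0, -2, -2, 4]
R4 ← R4 + (5/2)·R1: [0, -11, -11, 22]
R5 ← R5 + (1/2)·R1: [0, -5, -5, 10]
R3 ← R3 − (2/5)·R2: [0, 0, 0, 0]
R4 ← R4 − (11/5)·R2: [0, 0, 0, 0]
R5 ← R5 − R2: [0, 0, 0, 0]
Echelon form has 2 nonzero rows, so rank(B) = 2.
The column space has dimension equal to the rank: 2.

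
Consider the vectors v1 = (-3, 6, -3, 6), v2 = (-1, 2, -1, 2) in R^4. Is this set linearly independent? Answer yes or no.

no

Form the matrix with these vectors as rows and row reduce.
R2 ← R2 − (1/3)·R1: [0, 0, 0, 0]
1 nonzero row, so the 2 vectors span a space of dimension 1.
Since 1 < 2, the vectors are linearly dependent.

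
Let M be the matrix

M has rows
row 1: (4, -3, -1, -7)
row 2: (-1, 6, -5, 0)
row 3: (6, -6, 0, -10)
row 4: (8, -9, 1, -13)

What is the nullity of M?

2

Row reduce to echelon form.
R2 ← R2 + (1/4)·R1: [0, 21/4, -21/4, -7/4]
R3 ← R3 − (3/2)·R1: [0, -3/2, 3/2, 1/2]
R4 ← R4 − (2)·R1: [0, -3, 3, 1]
R3 ← R3 + (2/7)·R2: [0, 0, 0, 0]
R4 ← R4 + (4/7)·R2: [0, 0, 0, 0]
2 nonzero rows, so rank(M) = 2.
M has 4 columns; by rank–nullity, nullity = 4 − 2 = 2.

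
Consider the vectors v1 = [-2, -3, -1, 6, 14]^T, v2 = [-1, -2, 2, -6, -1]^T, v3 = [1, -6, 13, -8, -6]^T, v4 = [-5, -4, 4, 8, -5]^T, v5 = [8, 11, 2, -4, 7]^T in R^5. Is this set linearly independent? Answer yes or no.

Form the matrix with these vectors as rows and row reduce.
R2 ← R2 − (1/2)·R1: [0, -1/2, 5/2, -9, -8]
R3 ← R3 + (1/2)·R1: [0, -15/2, 25/2, -5, 1]
R4 ← R4 − (5/2)·R1: [0, 7/2, 13/2, -7, -40]
R5 ← R5 + (4)·R1: [0, -1, -2, 20, 63]
R3 ← R3 − (15)·R2: [0, 0, -25, 130, 121]
R4 ← R4 + (7)·R2: [0, 0, 24, -70, -96]
R5 ← R5 − (2)·R2: [0, 0, -7, 38, 79]
R4 ← R4 + (24/25)·R3: [0, 0, 0, 274/5, 504/25]
R5 ← R5 − (7/25)·R3: [0, 0, 0, 8/5, 1128/25]
R5 ← R5 − (4/137)·R4: [0, 0, 0, 0, 30504/685]
5 nonzero rows, so the 5 vectors span a space of dimension 5.
Since 5 = 5, the vectors are linearly independent.

yes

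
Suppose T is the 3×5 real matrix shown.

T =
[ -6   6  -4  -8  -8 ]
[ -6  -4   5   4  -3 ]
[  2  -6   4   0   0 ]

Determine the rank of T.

3

Row reduce to echelon form.
R2 ← R2 − R1: [0, -10, 9, 12, 5]
R3 ← R3 + (1/3)·R1: [0, -4, 8/3, -8/3, -8/3]
R3 ← R3 − (2/5)·R2: [0, 0, -14/15, -112/15, -14/3]
Echelon form has 3 nonzero rows, so rank(T) = 3.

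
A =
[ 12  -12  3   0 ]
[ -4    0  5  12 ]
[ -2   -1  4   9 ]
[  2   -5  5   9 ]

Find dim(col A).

2

Row reduce to echelon form.
R2 ← R2 + (1/3)·R1: [0, -4, 6, 12]
R3 ← R3 + (1/6)·R1: [0, -3, 9/2, 9]
R4 ← R4 − (1/6)·R1: [0, -3, 9/2, 9]
R3 ← R3 − (3/4)·R2: [0, 0, 0, 0]
R4 ← R4 − (3/4)·R2: [0, 0, 0, 0]
Echelon form has 2 nonzero rows, so rank(A) = 2.
The column space has dimension equal to the rank: 2.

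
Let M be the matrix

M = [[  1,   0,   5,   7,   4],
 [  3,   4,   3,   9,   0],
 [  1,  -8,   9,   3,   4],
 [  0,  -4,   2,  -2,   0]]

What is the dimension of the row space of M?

3

Row reduce to echelon form.
R2 ← R2 − (3)·R1: [0, 4, -12, -12, -12]
R3 ← R3 − R1: [0, -8, 4, -4, 0]
R3 ← R3 + (2)·R2: [0, 0, -20, -28, -24]
R4 ← R4 + R2: [0, 0, -10, -14, -12]
R4 ← R4 − (1/2)·R3: [0, 0, 0, 0, 0]
Echelon form has 3 nonzero rows, so rank(M) = 3.
The row space has dimension equal to the rank: 3.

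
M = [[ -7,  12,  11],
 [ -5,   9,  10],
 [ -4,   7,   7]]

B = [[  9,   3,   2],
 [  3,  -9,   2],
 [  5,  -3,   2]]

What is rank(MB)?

First compute MB:
[[ 28, -162,  32],
 [ 32, -126,  28],
 [ 20, -96,  20]]
Now row reduce the product.
R2 ← R2 − (8/7)·R1: [0, 414/7, -60/7]
R3 ← R3 − (5/7)·R1: [0, 138/7, -20/7]
R3 ← R3 − (1/3)·R2: [0, 0, 0]
2 nonzero rows, so rank(MB) = 2.

2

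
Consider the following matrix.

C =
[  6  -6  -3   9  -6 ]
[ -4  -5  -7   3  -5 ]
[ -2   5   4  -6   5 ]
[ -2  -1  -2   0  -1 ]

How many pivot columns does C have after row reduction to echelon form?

2

Row reduce to echelon form.
R2 ← R2 + (2/3)·R1: [0, -9, -9, 9, -9]
R3 ← R3 + (1/3)·R1: [0, 3, 3, -3, 3]
R4 ← R4 + (1/3)·R1: [0, -3, -3, 3, -3]
R3 ← R3 + (1/3)·R2: [0, 0, 0, 0, 0]
R4 ← R4 − (1/3)·R2: [0, 0, 0, 0, 0]
Echelon form has 2 nonzero rows, so rank(C) = 2.
Each nonzero row contributes one pivot column: 2 pivot columns.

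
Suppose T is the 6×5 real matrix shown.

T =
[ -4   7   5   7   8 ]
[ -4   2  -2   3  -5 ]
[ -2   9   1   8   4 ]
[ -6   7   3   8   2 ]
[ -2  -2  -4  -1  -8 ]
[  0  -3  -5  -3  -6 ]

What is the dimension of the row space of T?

Row reduce to echelon form.
R2 ← R2 − R1: [0, -5, -7, -4, -13]
R3 ← R3 − (1/2)·R1: [0, 11/2, -3/2, 9/2, 0]
R4 ← R4 − (3/2)·R1: [0, -7/2, -9/2, -5/2, -10]
R5 ← R5 − (1/2)·R1: [0, -11/2, -13/2, -9/2, -12]
R3 ← R3 + (11/10)·R2: [0, 0, -46/5, 1/10, -143/10]
R4 ← R4 − (7/10)·R2: [0, 0, 2/5, 3/10, -9/10]
R5 ← R5 − (11/10)·R2: [0, 0, 6/5, -1/10, 23/10]
R6 ← R6 − (3/5)·R2: [0, 0, -4/5, -3/5, 9/5]
R4 ← R4 + (1/23)·R3: [0, 0, 0, 7/23, -35/23]
R5 ← R5 + (3/23)·R3: [0, 0, 0, -2/23, 10/23]
R6 ← R6 − (2/23)·R3: [0, 0, 0, -14/23, 70/23]
R5 ← R5 + (2/7)·R4: [0, 0, 0, 0, 0]
R6 ← R6 + (2)·R4: [0, 0, 0, 0, 0]
Echelon form has 4 nonzero rows, so rank(T) = 4.
The row space has dimension equal to the rank: 4.

4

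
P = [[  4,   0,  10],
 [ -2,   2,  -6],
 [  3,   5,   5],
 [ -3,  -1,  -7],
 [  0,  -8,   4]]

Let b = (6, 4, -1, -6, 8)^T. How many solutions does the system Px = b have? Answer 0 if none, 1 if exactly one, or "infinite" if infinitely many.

Row reduce the augmented matrix [P | b].
R2 ← R2 + (1/2)·R1: [0, 2, -1, 7]
R3 ← R3 − (3/4)·R1: [0, 5, -5/2, -11/2]
R4 ← R4 + (3/4)·R1: [0, -1, 1/2, -3/2]
R3 ← R3 − (5/2)·R2: [0, 0, 0, -23]
R4 ← R4 + (1/2)·R2: [0, 0, 0, 2]
R5 ← R5 + (4)·R2: [0, 0, 0, 36]
R4 ← R4 + (2/23)·R3: [0, 0, 0, 0]
R5 ← R5 + (36/23)·R3: [0, 0, 0, 0]
The echelon form has 3 nonzero rows; the last pivot sits in the augmented column, so rank(P) = 2 but rank([P|b]) = 3.
Since the ranks differ, the system is inconsistent.
It has no solutions.

0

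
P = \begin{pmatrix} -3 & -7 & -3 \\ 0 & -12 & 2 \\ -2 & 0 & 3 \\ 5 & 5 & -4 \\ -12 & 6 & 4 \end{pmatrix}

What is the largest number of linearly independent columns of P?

3

Row reduce to echelon form.
R3 ← R3 − (2/3)·R1: [0, 14/3, 5]
R4 ← R4 + (5/3)·R1: [0, -20/3, -9]
R5 ← R5 − (4)·R1: [0, 34, 16]
R3 ← R3 + (7/18)·R2: [0, 0, 52/9]
R4 ← R4 − (5/9)·R2: [0, 0, -91/9]
R5 ← R5 + (17/6)·R2: [0, 0, 65/3]
R4 ← R4 + (7/4)·R3: [0, 0, 0]
R5 ← R5 − (15/4)·R3: [0, 0, 0]
Echelon form has 3 nonzero rows, so rank(P) = 3.
The rank gives the maximum number of linearly independent columns: 3.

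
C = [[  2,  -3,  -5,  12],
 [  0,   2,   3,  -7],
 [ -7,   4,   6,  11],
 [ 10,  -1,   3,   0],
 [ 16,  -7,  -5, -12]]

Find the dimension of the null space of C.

0

Row reduce to echelon form.
R3 ← R3 + (7/2)·R1: [0, -13/2, -23/2, 53]
R4 ← R4 − (5)·R1: [0, 14, 28, -60]
R5 ← R5 − (8)·R1: [0, 17, 35, -108]
R3 ← R3 + (13/4)·R2: [0, 0, -7/4, 121/4]
R4 ← R4 − (7)·R2: [0, 0, 7, -11]
R5 ← R5 − (17/2)·R2: [0, 0, 19/2, -97/2]
R4 ← R4 + (4)·R3: [0, 0, 0, 110]
R5 ← R5 + (38/7)·R3: [0, 0, 0, 810/7]
R5 ← R5 − (81/77)·R4: [0, 0, 0, 0]
4 nonzero rows, so rank(C) = 4.
C has 4 columns; by rank–nullity, nullity = 4 − 4 = 0.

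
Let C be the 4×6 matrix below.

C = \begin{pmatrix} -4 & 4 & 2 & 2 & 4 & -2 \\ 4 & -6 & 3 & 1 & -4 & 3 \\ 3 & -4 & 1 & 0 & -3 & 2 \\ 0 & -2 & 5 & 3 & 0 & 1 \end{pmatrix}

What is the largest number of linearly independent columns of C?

2

Row reduce to echelon form.
R2 ← R2 + R1: [0, -2, 5, 3, 0, 1]
R3 ← R3 + (3/4)·R1: [0, -1, 5/2, 3/2, 0, 1/2]
R3 ← R3 − (1/2)·R2: [0, 0, 0, 0, 0, 0]
R4 ← R4 − R2: [0, 0, 0, 0, 0, 0]
Echelon form has 2 nonzero rows, so rank(C) = 2.
The rank gives the maximum number of linearly independent columns: 2.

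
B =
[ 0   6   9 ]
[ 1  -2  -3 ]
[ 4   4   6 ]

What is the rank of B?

2

Row reduce to echelon form.
Swap R1 ↔ R2
R3 ← R3 − (4)·R1: [0, 12, 18]
R3 ← R3 − (2)·R2: [0, 0, 0]
Echelon form has 2 nonzero rows, so rank(B) = 2.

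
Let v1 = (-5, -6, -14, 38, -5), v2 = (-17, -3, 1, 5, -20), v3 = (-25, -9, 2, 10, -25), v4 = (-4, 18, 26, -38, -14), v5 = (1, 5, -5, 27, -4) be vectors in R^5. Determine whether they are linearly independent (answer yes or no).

Form the matrix with these vectors as rows and row reduce.
R2 ← R2 − (17/5)·R1: [0, 87/5, 243/5, -621/5, -3]
R3 ← R3 − (5)·R1: [0, 21, 72, -180, 0]
R4 ← R4 − (4/5)·R1: [0, 114/5, 186/5, -342/5, -10]
R5 ← R5 + (1/5)·R1: [0, 19/5, -39/5, 173/5, -5]
R3 ← R3 − (35/29)·R2: [0, 0, 387/29, -873/29, 105/29]
R4 ← R4 − (38/29)·R2: [0, 0, -768/29, 2736/29, -176/29]
R5 ← R5 − (19/87)·R2: [0, 0, -534/29, 1790/29, -126/29]
R4 ← R4 + (256/129)·R3: [0, 0, 0, 1488/43, 48/43]
R5 ← R5 + (178/129)·R3: [0, 0, 0, 868/43, 28/43]
R5 ← R5 − (7/12)·R4: [0, 0, 0, 0, 0]
4 nonzero rows, so the 5 vectors span a space of dimension 4.
Since 4 < 5, the vectors are linearly dependent.

no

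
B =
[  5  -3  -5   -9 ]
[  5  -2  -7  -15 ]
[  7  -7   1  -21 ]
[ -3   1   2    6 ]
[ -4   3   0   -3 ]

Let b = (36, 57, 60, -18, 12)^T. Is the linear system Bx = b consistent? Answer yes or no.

yes

Row reduce the augmented matrix [B | b].
R2 ← R2 − R1: [0, 1, -2, -6, 21]
R3 ← R3 − (7/5)·R1: [0, -14/5, 8, -42/5, 48/5]
R4 ← R4 + (3/5)·R1: [0, -4/5, -1, 3/5, 18/5]
R5 ← R5 + (4/5)·R1: [0, 3/5, -4, -51/5, 204/5]
R3 ← R3 + (14/5)·R2: [0, 0, 12/5, -126/5, 342/5]
R4 ← R4 + (4/5)·R2: [0, 0, -13/5, -21/5, 102/5]
R5 ← R5 − (3/5)·R2: [0, 0, -14/5, -33/5, 141/5]
R4 ← R4 + (13/12)·R3: [0, 0, 0, -63/2, 189/2]
R5 ← R5 + (7/6)·R3: [0, 0, 0, -36, 108]
R5 ← R5 − (8/7)·R4: [0, 0, 0, 0, 0]
The echelon form has 4 nonzero rows, and every pivot lies in the first 4 columns, so rank(B) = rank([B|b]) = 4.
The system is consistent.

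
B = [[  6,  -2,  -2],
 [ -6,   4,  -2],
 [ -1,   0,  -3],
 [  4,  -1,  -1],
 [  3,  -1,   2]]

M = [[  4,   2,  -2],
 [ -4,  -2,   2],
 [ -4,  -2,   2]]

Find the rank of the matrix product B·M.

1

First compute BM:
[[ 40,  20, -20],
 [-32, -16,  16],
 [  8,   4,  -4],
 [ 24,  12, -12],
 [  8,   4,  -4]]
Now row reduce the product.
R2 ← R2 + (4/5)·R1: [0, 0, 0]
R3 ← R3 − (1/5)·R1: [0, 0, 0]
R4 ← R4 − (3/5)·R1: [0, 0, 0]
R5 ← R5 − (1/5)·R1: [0, 0, 0]
1 nonzero row, so rank(BM) = 1.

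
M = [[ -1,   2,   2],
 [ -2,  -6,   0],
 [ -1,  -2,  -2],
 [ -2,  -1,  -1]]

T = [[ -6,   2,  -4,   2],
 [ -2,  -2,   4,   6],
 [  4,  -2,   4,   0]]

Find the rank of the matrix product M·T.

2

First compute MT:
[[ 10, -10,  20,  10],
 [ 24,   8, -16, -40],
 [  2,   6, -12, -14],
 [ 10,   0,   0, -10]]
Now row reduce the product.
R2 ← R2 − (12/5)·R1: [0, 32, -64, -64]
R3 ← R3 − (1/5)·R1: [0, 8, -16, -16]
R4 ← R4 − R1: [0, 10, -20, -20]
R3 ← R3 − (1/4)·R2: [0, 0, 0, 0]
R4 ← R4 − (5/16)·R2: [0, 0, 0, 0]
2 nonzero rows, so rank(MT) = 2.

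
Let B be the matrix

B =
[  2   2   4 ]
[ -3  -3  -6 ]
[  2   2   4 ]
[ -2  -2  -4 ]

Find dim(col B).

1

Row reduce to echelon form.
R2 ← R2 + (3/2)·R1: [0, 0, 0]
R3 ← R3 − R1: [0, 0, 0]
R4 ← R4 + R1: [0, 0, 0]
Echelon form has 1 nonzero row, so rank(B) = 1.
The column space has dimension equal to the rank: 1.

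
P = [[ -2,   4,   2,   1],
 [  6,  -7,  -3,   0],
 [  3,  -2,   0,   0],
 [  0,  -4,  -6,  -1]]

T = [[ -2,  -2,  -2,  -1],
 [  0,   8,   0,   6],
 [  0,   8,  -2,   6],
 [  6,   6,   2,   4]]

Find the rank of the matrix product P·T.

First compute PT:
[[ 10,  58,   2,  42],
 [-12, -92,  -6, -66],
 [ -6, -22,  -6, -15],
 [ -6, -86,  10, -64]]
Now row reduce the product.
R2 ← R2 + (6/5)·R1: [0, -112/5, -18/5, -78/5]
R3 ← R3 + (3/5)·R1: [0, 64/5, -24/5, 51/5]
R4 ← R4 + (3/5)·R1: [0, -256/5, 56/5, -194/5]
R3 ← R3 + (4/7)·R2: [0, 0, -48/7, 9/7]
R4 ← R4 − (16/7)·R2: [0, 0, 136/7, -22/7]
R4 ← R4 + (17/6)·R3: [0, 0, 0, 1/2]
4 nonzero rows, so rank(PT) = 4.

4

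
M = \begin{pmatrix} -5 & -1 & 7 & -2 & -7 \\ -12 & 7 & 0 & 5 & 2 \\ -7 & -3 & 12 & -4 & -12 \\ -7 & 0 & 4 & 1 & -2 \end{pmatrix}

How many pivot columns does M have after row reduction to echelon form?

3

Row reduce to echelon form.
R2 ← R2 − (12/5)·R1: [0, 47/5, -84/5, 49/5, 94/5]
R3 ← R3 − (7/5)·R1: [0, -8/5, 11/5, -6/5, -11/5]
R4 ← R4 − (7/5)·R1: [0, 7/5, -29/5, 19/5, 39/5]
R3 ← R3 + (8/47)·R2: [0, 0, -31/47, 22/47, 1]
R4 ← R4 − (7/47)·R2: [0, 0, -155/47, 110/47, 5]
R4 ← R4 − (5)·R3: [0, 0, 0, 0, 0]
Echelon form has 3 nonzero rows, so rank(M) = 3.
Each nonzero row contributes one pivot column: 3 pivot columns.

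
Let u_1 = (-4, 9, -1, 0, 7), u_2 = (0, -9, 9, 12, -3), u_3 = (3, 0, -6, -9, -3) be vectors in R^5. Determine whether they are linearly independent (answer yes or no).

Form the matrix with these vectors as rows and row reduce.
R3 ← R3 + (3/4)·R1: [0, 27/4, -27/4, -9, 9/4]
R3 ← R3 + (3/4)·R2: [0, 0, 0, 0, 0]
2 nonzero rows, so the 3 vectors span a space of dimension 2.
Since 2 < 3, the vectors are linearly dependent.

no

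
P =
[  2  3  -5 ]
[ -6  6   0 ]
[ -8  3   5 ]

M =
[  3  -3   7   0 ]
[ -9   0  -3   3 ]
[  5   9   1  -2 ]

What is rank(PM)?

2

First compute PM:
[[-46, -51,   0,  19],
 [-72,  18, -60,  18],
 [-26,  69, -60,  -1]]
Now row reduce the product.
R2 ← R2 − (36/23)·R1: [0, 2250/23, -60, -270/23]
R3 ← R3 − (13/23)·R1: [0, 2250/23, -60, -270/23]
R3 ← R3 − R2: [0, 0, 0, 0]
2 nonzero rows, so rank(PM) = 2.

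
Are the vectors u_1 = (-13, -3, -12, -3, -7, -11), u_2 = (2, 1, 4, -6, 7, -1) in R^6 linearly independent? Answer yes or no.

yes

Form the matrix with these vectors as rows and row reduce.
R2 ← R2 + (2/13)·R1: [0, 7/13, 28/13, -84/13, 77/13, -35/13]
2 nonzero rows, so the 2 vectors span a space of dimension 2.
Since 2 = 2, the vectors are linearly independent.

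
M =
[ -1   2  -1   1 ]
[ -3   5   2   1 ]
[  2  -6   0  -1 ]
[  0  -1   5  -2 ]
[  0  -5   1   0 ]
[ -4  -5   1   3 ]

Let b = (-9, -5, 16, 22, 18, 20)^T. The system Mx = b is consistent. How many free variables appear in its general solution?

Row reduce the augmented matrix [M | b].
R2 ← R2 − (3)·R1: [0, -1, 5, -2, 22]
R3 ← R3 + (2)·R1: [0, -2, -2, 1, -2]
R6 ← R6 − (4)·R1: [0, -13, 5, -1, 56]
R3 ← R3 − (2)·R2: [0, 0, -12, 5, -46]
R4 ← R4 − R2: [0, 0, 0, 0, 0]
R5 ← R5 − (5)·R2: [0, 0, -24, 10, -92]
R6 ← R6 − (13)·R2: [0, 0, -60, 25, -230]
R5 ← R5 − (2)·R3: [0, 0, 0, 0, 0]
R6 ← R6 − (5)·R3: [0, 0, 0, 0, 0]
The echelon form has 3 nonzero rows, and every pivot lies in the first 4 columns, so rank(M) = rank([M|b]) = 3.
The system is consistent.
Free variables = (unknowns) − (rank) = 4 − 3 = 1.

1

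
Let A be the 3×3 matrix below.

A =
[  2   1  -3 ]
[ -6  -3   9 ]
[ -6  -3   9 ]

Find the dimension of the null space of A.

Row reduce to echelon form.
R2 ← R2 + (3)·R1: [0, 0, 0]
R3 ← R3 + (3)·R1: [0, 0, 0]
1 nonzero row, so rank(A) = 1.
A has 3 columns; by rank–nullity, nullity = 3 − 1 = 2.

2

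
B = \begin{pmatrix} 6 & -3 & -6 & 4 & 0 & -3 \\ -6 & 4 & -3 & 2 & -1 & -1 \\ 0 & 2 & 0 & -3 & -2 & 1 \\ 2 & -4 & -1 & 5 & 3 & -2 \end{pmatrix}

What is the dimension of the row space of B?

3

Row reduce to echelon form.
R2 ← R2 + R1: [0, 1, -9, 6, -1, -4]
R4 ← R4 − (1/3)·R1: [0, -3, 1, 11/3, 3, -1]
R3 ← R3 − (2)·R2: [0, 0, 18, -15, 0, 9]
R4 ← R4 + (3)·R2: [0, 0, -26, 65/3, 0, -13]
R4 ← R4 + (13/9)·R3: [0, 0, 0, 0, 0, 0]
Echelon form has 3 nonzero rows, so rank(B) = 3.
The row space has dimension equal to the rank: 3.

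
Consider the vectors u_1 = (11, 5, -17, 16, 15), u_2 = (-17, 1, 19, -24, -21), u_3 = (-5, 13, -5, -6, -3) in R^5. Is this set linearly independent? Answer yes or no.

no

Form the matrix with these vectors as rows and row reduce.
R2 ← R2 + (17/11)·R1: [0, 96/11, -80/11, 8/11, 24/11]
R3 ← R3 + (5/11)·R1: [0, 168/11, -140/11, 14/11, 42/11]
R3 ← R3 − (7/4)·R2: [0, 0, 0, 0, 0]
2 nonzero rows, so the 3 vectors span a space of dimension 2.
Since 2 < 3, the vectors are linearly dependent.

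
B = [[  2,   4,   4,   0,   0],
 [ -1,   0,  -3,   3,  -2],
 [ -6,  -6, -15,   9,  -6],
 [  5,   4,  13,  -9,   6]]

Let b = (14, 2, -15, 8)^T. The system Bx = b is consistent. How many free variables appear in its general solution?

Row reduce the augmented matrix [B | b].
R2 ← R2 + (1/2)·R1: [0, 2, -1, 3, -2, 9]
R3 ← R3 + (3)·R1: [0, 6, -3, 9, -6, 27]
R4 ← R4 − (5/2)·R1: [0, -6, 3, -9, 6, -27]
R3 ← R3 − (3)·R2: [0, 0, 0, 0, 0, 0]
R4 ← R4 + (3)·R2: [0, 0, 0, 0, 0, 0]
The echelon form has 2 nonzero rows, and every pivot lies in the first 5 columns, so rank(B) = rank([B|b]) = 2.
The system is consistent.
Free variables = (unknowns) − (rank) = 5 − 2 = 3.

3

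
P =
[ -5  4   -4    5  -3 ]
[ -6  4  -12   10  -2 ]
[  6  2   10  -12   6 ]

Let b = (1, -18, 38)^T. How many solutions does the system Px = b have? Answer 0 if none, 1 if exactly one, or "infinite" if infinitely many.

Row reduce the augmented matrix [P | b].
R2 ← R2 − (6/5)·R1: [0, -4/5, -36/5, 4, 8/5, -96/5]
R3 ← R3 + (6/5)·R1: [0, 34/5, 26/5, -6, 12/5, 196/5]
R3 ← R3 + (17/2)·R2: [0, 0, -56, 28, 16, -124]
The echelon form has 3 nonzero rows, and every pivot lies in the first 5 columns, so rank(P) = rank([P|b]) = 3.
The system is consistent.
rank = 3 < 5 unknowns, so there are infinitely many solutions.

infinite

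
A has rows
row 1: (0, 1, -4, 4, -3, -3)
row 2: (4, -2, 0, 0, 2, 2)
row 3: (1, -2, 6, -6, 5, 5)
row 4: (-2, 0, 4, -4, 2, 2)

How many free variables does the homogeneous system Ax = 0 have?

Row reduce to echelon form.
Swap R1 ↔ R2
R3 ← R3 − (1/4)·R1: [0, -3/2, 6, -6, 9/2, 9/2]
R4 ← R4 + (1/2)·R1: [0, -1, 4, -4, 3, 3]
R3 ← R3 + (3/2)·R2: [0, 0, 0, 0, 0, 0]
R4 ← R4 + R2: [0, 0, 0, 0, 0, 0]
2 nonzero rows, so rank(A) = 2.
A has 6 columns; by rank–nullity, nullity = 6 − 2 = 4.

4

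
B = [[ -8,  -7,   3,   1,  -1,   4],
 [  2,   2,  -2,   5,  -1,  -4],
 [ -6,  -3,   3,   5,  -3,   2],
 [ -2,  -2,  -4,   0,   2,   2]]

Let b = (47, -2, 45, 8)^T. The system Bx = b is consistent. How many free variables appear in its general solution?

2

Row reduce the augmented matrix [B | b].
R2 ← R2 + (1/4)·R1: [0, 1/4, -5/4, 21/4, -5/4, -3, 39/4]
R3 ← R3 − (3/4)·R1: [0, 9/4, 3/4, 17/4, -9/4, -1, 39/4]
R4 ← R4 − (1/4)·R1: [0, -1/4, -19/4, -1/4, 9/4, 1, -15/4]
R3 ← R3 − (9)·R2: [0, 0, 12, -43, 9, 26, -78]
R4 ← R4 + R2: [0, 0, -6, 5, 1, -2, 6]
R4 ← R4 + (1/2)·R3: [0, 0, 0, -33/2, 11/2, 11, -33]
The echelon form has 4 nonzero rows, and every pivot lies in the first 6 columns, so rank(B) = rank([B|b]) = 4.
The system is consistent.
Free variables = (unknowns) − (rank) = 6 − 4 = 2.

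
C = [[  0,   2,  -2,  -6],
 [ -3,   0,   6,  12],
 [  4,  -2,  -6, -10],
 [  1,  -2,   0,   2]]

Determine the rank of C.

Row reduce to echelon form.
Swap R1 ↔ R2
R3 ← R3 + (4/3)·R1: [0, -2, 2, 6]
R4 ← R4 + (1/3)·R1: [0, -2, 2, 6]
R3 ← R3 + R2: [0, 0, 0, 0]
R4 ← R4 + R2: [0, 0, 0, 0]
Echelon form has 2 nonzero rows, so rank(C) = 2.

2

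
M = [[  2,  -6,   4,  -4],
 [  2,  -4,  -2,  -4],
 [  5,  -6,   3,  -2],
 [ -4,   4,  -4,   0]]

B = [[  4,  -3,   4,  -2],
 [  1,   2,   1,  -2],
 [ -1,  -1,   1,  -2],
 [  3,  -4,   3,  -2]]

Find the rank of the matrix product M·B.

First compute MB:
[[-14,  -6,  -6,   8],
 [ -6,   4, -10,  16],
 [  5, -22,  11,   0],
 [ -8,  24, -16,   8]]
Now row reduce the product.
R2 ← R2 − (3/7)·R1: [0, 46/7, -52/7, 88/7]
R3 ← R3 + (5/14)·R1: [0, -169/7, 62/7, 20/7]
R4 ← R4 − (4/7)·R1: [0, 192/7, -88/7, 24/7]
R3 ← R3 + (169/46)·R2: [0, 0, -424/23, 1128/23]
R4 ← R4 − (96/23)·R2: [0, 0, 424/23, -1128/23]
R4 ← R4 + R3: [0, 0, 0, 0]
3 nonzero rows, so rank(MB) = 3.

3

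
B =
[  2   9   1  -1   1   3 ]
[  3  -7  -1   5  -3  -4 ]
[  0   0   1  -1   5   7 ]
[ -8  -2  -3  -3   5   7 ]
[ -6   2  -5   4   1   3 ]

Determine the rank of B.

5

Row reduce to echelon form.
R2 ← R2 − (3/2)·R1: [0, -41/2, -5/2, 13/2, -9/2, -17/2]
R4 ← R4 + (4)·R1: [0, 34, 1, -7, 9, 19]
R5 ← R5 + (3)·R1: [0, 29, -2, 1, 4, 12]
R4 ← R4 + (68/41)·R2: [0, 0, -129/41, 155/41, 63/41, 201/41]
R5 ← R5 + (58/41)·R2: [0, 0, -227/41, 418/41, -97/41, -1/41]
R4 ← R4 + (129/41)·R3: [0, 0, 0, 26/41, 708/41, 1104/41]
R5 ← R5 + (227/41)·R3: [0, 0, 0, 191/41, 1038/41, 1588/41]
R5 ← R5 − (191/26)·R4: [0, 0, 0, 0, -1320/13, -2068/13]
Echelon form has 5 nonzero rows, so rank(B) = 5.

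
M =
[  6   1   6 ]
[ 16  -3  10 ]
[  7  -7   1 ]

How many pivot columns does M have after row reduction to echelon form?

Row reduce to echelon form.
R2 ← R2 − (8/3)·R1: [0, -17/3, -6]
R3 ← R3 − (7/6)·R1: [0, -49/6, -6]
R3 ← R3 − (49/34)·R2: [0, 0, 45/17]
Echelon form has 3 nonzero rows, so rank(M) = 3.
Each nonzero row contributes one pivot column: 3 pivot columns.

3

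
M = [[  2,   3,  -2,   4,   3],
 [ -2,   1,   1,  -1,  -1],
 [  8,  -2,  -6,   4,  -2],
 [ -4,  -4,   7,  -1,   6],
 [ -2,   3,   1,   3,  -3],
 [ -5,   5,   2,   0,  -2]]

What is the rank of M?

4

Row reduce to echelon form.
R2 ← R2 + R1: [0, 4, -1, 3, 2]
R3 ← R3 − (4)·R1: [0, -14, 2, -12, -14]
R4 ← R4 + (2)·R1: [0, 2, 3, 7, 12]
R5 ← R5 + R1: [0, 6, -1, 7, 0]
R6 ← R6 + (5/2)·R1: [0, 25/2, -3, 10, 11/2]
R3 ← R3 + (7/2)·R2: [0, 0, -3/2, -3/2, -7]
R4 ← R4 − (1/2)·R2: [0, 0, 7/2, 11/2, 11]
R5 ← R5 − (3/2)·R2: [0, 0, 1/2, 5/2, -3]
R6 ← R6 − (25/8)·R2: [0, 0, 1/8, 5/8, -3/4]
R4 ← R4 + (7/3)·R3: [0, 0, 0, 2, -16/3]
R5 ← R5 + (1/3)·R3: [0, 0, 0, 2, -16/3]
R6 ← R6 + (1/12)·R3: [0, 0, 0, 1/2, -4/3]
R5 ← R5 − R4: [0, 0, 0, 0, 0]
R6 ← R6 − (1/4)·R4: [0, 0, 0, 0, 0]
Echelon form has 4 nonzero rows, so rank(M) = 4.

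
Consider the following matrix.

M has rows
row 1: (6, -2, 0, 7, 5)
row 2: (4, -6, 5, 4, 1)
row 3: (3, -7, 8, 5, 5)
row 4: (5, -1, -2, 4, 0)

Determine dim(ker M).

2

Row reduce to echelon form.
R2 ← R2 − (2/3)·R1: [0, -14/3, 5, -2/3, -7/3]
R3 ← R3 − (1/2)·R1: [0, -6, 8, 3/2, 5/2]
R4 ← R4 − (5/6)·R1: [0, 2/3, -2, -11/6, -25/6]
R3 ← R3 − (9/7)·R2: [0, 0, 11/7, 33/14, 11/2]
R4 ← R4 + (1/7)·R2: [0, 0, -9/7, -27/14, -9/2]
R4 ← R4 + (9/11)·R3: [0, 0, 0, 0, 0]
3 nonzero rows, so rank(M) = 3.
M has 5 columns; by rank–nullity, nullity = 5 − 3 = 2.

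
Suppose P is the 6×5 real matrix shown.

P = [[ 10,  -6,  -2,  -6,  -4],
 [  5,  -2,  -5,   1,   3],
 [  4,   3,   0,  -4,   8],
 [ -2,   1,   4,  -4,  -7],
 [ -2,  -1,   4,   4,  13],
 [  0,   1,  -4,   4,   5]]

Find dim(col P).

4

Row reduce to echelon form.
R2 ← R2 − (1/2)·R1: [0, 1, -4, 4, 5]
R3 ← R3 − (2/5)·R1: [0, 27/5, 4/5, -8/5, 48/5]
R4 ← R4 + (1/5)·R1: [0, -1/5, 18/5, -26/5, -39/5]
R5 ← R5 + (1/5)·R1: [0, -11/5, 18/5, 14/5, 61/5]
R3 ← R3 − (27/5)·R2: [0, 0, 112/5, -116/5, -87/5]
R4 ← R4 + (1/5)·R2: [0, 0, 14/5, -22/5, -34/5]
R5 ← R5 + (11/5)·R2: [0, 0, -26/5, 58/5, 116/5]
R6 ← R6 − R2: [0, 0, 0, 0, 0]
R4 ← R4 − (1/8)·R3: [0, 0, 0, -3/2, -37/8]
R5 ← R5 + (13/56)·R3: [0, 0, 0, 87/14, 1073/56]
R5 ← R5 + (29/7)·R4: [0, 0, 0, 0, 0]
Echelon form has 4 nonzero rows, so rank(P) = 4.
The column space has dimension equal to the rank: 4.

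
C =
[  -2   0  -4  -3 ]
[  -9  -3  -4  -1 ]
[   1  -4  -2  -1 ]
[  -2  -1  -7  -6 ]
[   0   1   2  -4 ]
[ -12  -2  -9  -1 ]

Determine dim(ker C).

Row reduce to echelon form.
R2 ← R2 − (9/2)·R1: [0, -3, 14, 25/2]
R3 ← R3 + (1/2)·R1: [0, -4, -4, -5/2]
R4 ← R4 − R1: [0, -1, -3, -3]
R6 ← R6 − (6)·R1: [0, -2, 15, 17]
R3 ← R3 − (4/3)·R2: [0, 0, -68/3, -115/6]
R4 ← R4 − (1/3)·R2: [0, 0, -23/3, -43/6]
R5 ← R5 + (1/3)·R2: [0, 0, 20/3, 1/6]
R6 ← R6 − (2/3)·R2: [0, 0, 17/3, 26/3]
R4 ← R4 − (23/68)·R3: [0, 0, 0, -93/136]
R5 ← R5 + (5/17)·R3: [0, 0, 0, -93/17]
R6 ← R6 + (1/4)·R3: [0, 0, 0, 31/8]
R5 ← R5 − (8)·R4: [0, 0, 0, 0]
R6 ← R6 + (17/3)·R4: [0, 0, 0, 0]
4 nonzero rows, so rank(C) = 4.
C has 4 columns; by rank–nullity, nullity = 4 − 4 = 0.

0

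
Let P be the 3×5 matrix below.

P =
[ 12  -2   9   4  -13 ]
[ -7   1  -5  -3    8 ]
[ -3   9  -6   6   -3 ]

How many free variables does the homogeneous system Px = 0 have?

Row reduce to echelon form.
R2 ← R2 + (7/12)·R1: [0, -1/6, 1/4, -2/3, 5/12]
R3 ← R3 + (1/4)·R1: [0, 17/2, -15/4, 7, -25/4]
R3 ← R3 + (51)·R2: [0, 0, 9, -27, 15]
3 nonzero rows, so rank(P) = 3.
P has 5 columns; by rank–nullity, nullity = 5 − 3 = 2.

2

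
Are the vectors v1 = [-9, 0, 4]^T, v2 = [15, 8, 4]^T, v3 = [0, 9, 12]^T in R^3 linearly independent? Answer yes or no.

no

Form the matrix with these vectors as rows and row reduce.
R2 ← R2 + (5/3)·R1: [0, 8, 32/3]
R3 ← R3 − (9/8)·R2: [0, 0, 0]
2 nonzero rows, so the 3 vectors span a space of dimension 2.
Since 2 < 3, the vectors are linearly dependent.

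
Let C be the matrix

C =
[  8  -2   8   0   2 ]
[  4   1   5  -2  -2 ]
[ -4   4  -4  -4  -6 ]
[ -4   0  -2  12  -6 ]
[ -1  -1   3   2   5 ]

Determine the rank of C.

4

Row reduce to echelon form.
R2 ← R2 − (1/2)·R1: [0, 2, 1, -2, -3]
R3 ← R3 + (1/2)·R1: [0, 3, 0, -4, -5]
R4 ← R4 + (1/2)·R1: [0, -1, 2, 12, -5]
R5 ← R5 + (1/8)·R1: [0, -5/4, 4, 2, 21/4]
R3 ← R3 − (3/2)·R2: [0, 0, -3/2, -1, -1/2]
R4 ← R4 + (1/2)·R2: [0, 0, 5/2, 11, -13/2]
R5 ← R5 + (5/8)·R2: [0, 0, 37/8, 3/4, 27/8]
R4 ← R4 + (5/3)·R3: [0, 0, 0, 28/3, -22/3]
R5 ← R5 + (37/12)·R3: [0, 0, 0, -7/3, 11/6]
R5 ← R5 + (1/4)·R4: [0, 0, 0, 0, 0]
Echelon form has 4 nonzero rows, so rank(C) = 4.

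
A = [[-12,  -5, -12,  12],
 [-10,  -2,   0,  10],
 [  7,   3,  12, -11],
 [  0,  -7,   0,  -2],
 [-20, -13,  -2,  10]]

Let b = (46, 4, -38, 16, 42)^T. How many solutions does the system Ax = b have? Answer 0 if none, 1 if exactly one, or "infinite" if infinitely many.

Row reduce the augmented matrix [A | b].
R2 ← R2 − (5/6)·R1: [0, 13/6, 10, 0, -103/3]
R3 ← R3 + (7/12)·R1: [0, 1/12, 5, -4, -67/6]
R5 ← R5 − (5/3)·R1: [0, -14/3, 18, -10, -104/3]
R3 ← R3 − (1/26)·R2: [0, 0, 60/13, -4, -128/13]
R4 ← R4 + (42/13)·R2: [0, 0, 420/13, -2, -1234/13]
R5 ← R5 + (28/13)·R2: [0, 0, 514/13, -10, -1412/13]
R4 ← R4 − (7)·R3: [0, 0, 0, 26, -26]
R5 ← R5 − (257/30)·R3: [0, 0, 0, 364/15, -364/15]
R5 ← R5 − (14/15)·R4: [0, 0, 0, 0, 0]
The echelon form has 4 nonzero rows, and every pivot lies in the first 4 columns, so rank(A) = rank([A|b]) = 4.
The system is consistent.
rank = 4 = number of unknowns, so the solution is unique.

1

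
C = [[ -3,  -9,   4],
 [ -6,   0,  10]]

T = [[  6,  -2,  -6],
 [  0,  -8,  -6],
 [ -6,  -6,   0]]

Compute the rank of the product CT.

First compute CT:
[[-42,  54,  72],
 [-96, -48,  36]]
Now row reduce the product.
R2 ← R2 − (16/7)·R1: [0, -1200/7, -900/7]
2 nonzero rows, so rank(CT) = 2.

2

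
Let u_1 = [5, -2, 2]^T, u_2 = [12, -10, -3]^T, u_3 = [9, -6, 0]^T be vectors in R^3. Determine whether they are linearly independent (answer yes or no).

Form the matrix with these vectors as rows and row reduce.
R2 ← R2 − (12/5)·R1: [0, -26/5, -39/5]
R3 ← R3 − (9/5)·R1: [0, -12/5, -18/5]
R3 ← R3 − (6/13)·R2: [0, 0, 0]
2 nonzero rows, so the 3 vectors span a space of dimension 2.
Since 2 < 3, the vectors are linearly dependent.

no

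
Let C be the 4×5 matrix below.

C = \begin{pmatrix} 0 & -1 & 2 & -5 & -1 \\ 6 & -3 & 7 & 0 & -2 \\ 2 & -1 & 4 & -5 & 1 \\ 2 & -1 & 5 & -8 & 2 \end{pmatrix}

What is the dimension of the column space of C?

3

Row reduce to echelon form.
Swap R1 ↔ R2
R3 ← R3 − (1/3)·R1: [0, 0, 5/3, -5, 5/3]
R4 ← R4 − (1/3)·R1: [0, 0, 8/3, -8, 8/3]
R4 ← R4 − (8/5)·R3: [0, 0, 0, 0, 0]
Echelon form has 3 nonzero rows, so rank(C) = 3.
The column space has dimension equal to the rank: 3.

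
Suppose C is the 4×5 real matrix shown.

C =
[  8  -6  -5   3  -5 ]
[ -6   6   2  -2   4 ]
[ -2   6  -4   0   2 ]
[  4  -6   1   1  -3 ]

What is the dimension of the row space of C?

2

Row reduce to echelon form.
R2 ← R2 + (3/4)·R1: [0, 3/2, -7/4, 1/4, 1/4]
R3 ← R3 + (1/4)·R1: [0, 9/2, -21/4, 3/4, 3/4]
R4 ← R4 − (1/2)·R1: [0, -3, 7/2, -1/2, -1/2]
R3 ← R3 − (3)·R2: [0, 0, 0, 0, 0]
R4 ← R4 + (2)·R2: [0, 0, 0, 0, 0]
Echelon form has 2 nonzero rows, so rank(C) = 2.
The row space has dimension equal to the rank: 2.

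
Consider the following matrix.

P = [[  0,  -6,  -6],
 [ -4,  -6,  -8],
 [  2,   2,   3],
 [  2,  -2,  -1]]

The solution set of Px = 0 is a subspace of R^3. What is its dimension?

Row reduce to echelon form.
Swap R1 ↔ R2
R3 ← R3 + (1/2)·R1: [0, -1, -1]
R4 ← R4 + (1/2)·R1: [0, -5, -5]
R3 ← R3 − (1/6)·R2: [0, 0, 0]
R4 ← R4 − (5/6)·R2: [0, 0, 0]
2 nonzero rows, so rank(P) = 2.
P has 3 columns; by rank–nullity, nullity = 3 − 2 = 1.

1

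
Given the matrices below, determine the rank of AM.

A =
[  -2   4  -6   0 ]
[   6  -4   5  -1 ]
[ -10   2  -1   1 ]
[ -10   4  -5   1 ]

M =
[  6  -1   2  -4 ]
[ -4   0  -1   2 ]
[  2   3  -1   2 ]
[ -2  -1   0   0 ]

First compute AM:
[[-40, -16,  -2,   4],
 [ 64,  10,  11, -22],
 [-72,   6, -21,  42],
 [-88,  -6, -19,  38]]
Now row reduce the product.
R2 ← R2 + (8/5)·R1: [0, -78/5, 39/5, -78/5]
R3 ← R3 − (9/5)·R1: [0, 174/5, -87/5, 174/5]
R4 ← R4 − (11/5)·R1: [0, 146/5, -73/5, 146/5]
R3 ← R3 + (29/13)·R2: [0, 0, 0, 0]
R4 ← R4 + (73/39)·R2: [0, 0, 0, 0]
2 nonzero rows, so rank(AM) = 2.

2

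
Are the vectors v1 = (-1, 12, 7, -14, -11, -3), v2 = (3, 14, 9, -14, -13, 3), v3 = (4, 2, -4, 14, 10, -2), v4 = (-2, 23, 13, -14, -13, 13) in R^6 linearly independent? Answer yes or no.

yes

Form the matrix with these vectors as rows and row reduce.
R2 ← R2 + (3)·R1: [0, 50, 30, -56, -46, -6]
R3 ← R3 + (4)·R1: [0, 50, 24, -42, -34, -14]
R4 ← R4 − (2)·R1: [0, -1, -1, 14, 9, 19]
R3 ← R3 − R2: [0, 0, -6, 14, 12, -8]
R4 ← R4 + (1/50)·R2: [0, 0, -2/5, 322/25, 202/25, 472/25]
R4 ← R4 − (1/15)·R3: [0, 0, 0, 896/75, 182/25, 1456/75]
4 nonzero rows, so the 4 vectors span a space of dimension 4.
Since 4 = 4, the vectors are linearly independent.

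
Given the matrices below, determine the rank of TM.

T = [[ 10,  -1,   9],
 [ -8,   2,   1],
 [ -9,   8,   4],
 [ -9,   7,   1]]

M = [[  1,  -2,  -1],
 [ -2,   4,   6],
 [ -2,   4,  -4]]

First compute TM:
[[ -6,  12, -52],
 [-14,  28,  16],
 [-33,  66,  41],
 [-25,  50,  47]]
Now row reduce the product.
R2 ← R2 − (7/3)·R1: [0, 0, 412/3]
R3 ← R3 − (11/2)·R1: [0, 0, 327]
R4 ← R4 − (25/6)·R1: [0, 0, 791/3]
R3 ← R3 − (981/412)·R2: [0, 0, 0]
R4 ← R4 − (791/412)·R2: [0, 0, 0]
2 nonzero rows, so rank(TM) = 2.

2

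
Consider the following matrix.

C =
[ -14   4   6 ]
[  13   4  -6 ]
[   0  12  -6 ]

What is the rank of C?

3

Row reduce to echelon form.
R2 ← R2 + (13/14)·R1: [0, 54/7, -3/7]
R3 ← R3 − (14/9)·R2: [0, 0, -16/3]
Echelon form has 3 nonzero rows, so rank(C) = 3.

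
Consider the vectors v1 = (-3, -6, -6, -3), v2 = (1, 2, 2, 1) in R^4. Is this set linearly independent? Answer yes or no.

no

Form the matrix with these vectors as rows and row reduce.
R2 ← R2 + (1/3)·R1: [0, 0, 0, 0]
1 nonzero row, so the 2 vectors span a space of dimension 1.
Since 1 < 2, the vectors are linearly dependent.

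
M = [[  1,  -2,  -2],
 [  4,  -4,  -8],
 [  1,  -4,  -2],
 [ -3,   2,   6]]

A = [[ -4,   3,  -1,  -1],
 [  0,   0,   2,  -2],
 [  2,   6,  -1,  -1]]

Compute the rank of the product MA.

2

First compute MA:
[[ -8,  -9,  -3,   5],
 [-32, -36,  -4,  12],
 [ -8,  -9,  -7,   9],
 [ 24,  27,   1,  -7]]
Now row reduce the product.
R2 ← R2 − (4)·R1: [0, 0, 8, -8]
R3 ← R3 − R1: [0, 0, -4, 4]
R4 ← R4 + (3)·R1: [0, 0, -8, 8]
R3 ← R3 + (1/2)·R2: [0, 0, 0, 0]
R4 ← R4 + R2: [0, 0, 0, 0]
2 nonzero rows, so rank(MA) = 2.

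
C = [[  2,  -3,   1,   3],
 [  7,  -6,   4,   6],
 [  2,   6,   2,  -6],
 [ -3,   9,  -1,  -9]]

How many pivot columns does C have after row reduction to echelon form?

2

Row reduce to echelon form.
R2 ← R2 − (7/2)·R1: [0, 9/2, 1/2, -9/2]
R3 ← R3 − R1: [0, 9, 1, -9]
R4 ← R4 + (3/2)·R1: [0, 9/2, 1/2, -9/2]
R3 ← R3 − (2)·R2: [0, 0, 0, 0]
R4 ← R4 − R2: [0, 0, 0, 0]
Echelon form has 2 nonzero rows, so rank(C) = 2.
Each nonzero row contributes one pivot column: 2 pivot columns.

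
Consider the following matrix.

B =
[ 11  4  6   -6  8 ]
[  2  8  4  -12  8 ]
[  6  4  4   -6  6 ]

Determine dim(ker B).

Row reduce to echelon form.
R2 ← R2 − (2/11)·R1: [0, 80/11, 32/11, -120/11, 72/11]
R3 ← R3 − (6/11)·R1: [0, 20/11, 8/11, -30/11, 18/11]
R3 ← R3 − (1/4)·R2: [0, 0, 0, 0, 0]
2 nonzero rows, so rank(B) = 2.
B has 5 columns; by rank–nullity, nullity = 5 − 2 = 3.

3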